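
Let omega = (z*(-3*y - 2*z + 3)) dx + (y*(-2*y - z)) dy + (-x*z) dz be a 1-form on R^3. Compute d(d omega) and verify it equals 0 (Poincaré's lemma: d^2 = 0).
d(d omega) = 0

Step 1: d omega = sum_{i<j} (∂f_j/∂x_i - ∂f_i/∂x_j) dx_i ∧ dx_j:
  coeff of dx ∧ dy: 3*z
  coeff of dx ∧ dz: 3*y + 3*z - 3
  coeff of dy ∧ dz: y
Step 2: Apply d again to each 2-form coefficient. The only possible 3-form in R^3 is dx ∧ dy ∧ dz, with coefficient
  ∂(coeff of dy∧dz)/∂x - ∂(coeff of dx∧dz)/∂y + ∂(coeff of dx∧dy)/∂z
  = ∂/∂x (y) - ∂/∂y (3*y + 3*z - 3) + ∂/∂z (3*z).
Each of these terms simplifies to sums of mixed partials that cancel in pairs. The result is 0 (by equality of mixed partials for smooth functions — Schwarz / Clairaut).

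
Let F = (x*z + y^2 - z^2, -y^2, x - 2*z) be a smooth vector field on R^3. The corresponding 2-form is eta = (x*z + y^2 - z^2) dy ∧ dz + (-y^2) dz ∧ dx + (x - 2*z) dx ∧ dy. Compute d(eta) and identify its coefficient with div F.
d(eta) = (-2*y + z - 2) dx ∧ dy ∧ dz; div F = -2*y + z - 2

For a 2-form in R^3 of the form above, applying d gives a 3-form with coefficient ∂P/∂x + ∂Q/∂y + ∂R/∂z:
  ∂P/∂x = z
  ∂Q/∂y = -2*y
  ∂R/∂z = -2
Sum = -2*y + z - 2, which is exactly div F.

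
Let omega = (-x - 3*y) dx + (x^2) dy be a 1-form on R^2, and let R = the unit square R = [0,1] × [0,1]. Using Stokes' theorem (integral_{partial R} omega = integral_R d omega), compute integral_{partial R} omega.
integral_(partial R) omega = 4

Stokes: integral_partial_R omega = integral_R d omega with d omega = (∂Q/∂x - ∂P/∂y) dx ∧ dy.
  ∂Q/∂x = 2*x
  ∂P/∂y = -3
  integrand = ∂Q/∂x - ∂P/∂y = 2*x + 3.
Integrating over R: integral_0^1 integral_0^1 (2*x + 3) dx dy = 4.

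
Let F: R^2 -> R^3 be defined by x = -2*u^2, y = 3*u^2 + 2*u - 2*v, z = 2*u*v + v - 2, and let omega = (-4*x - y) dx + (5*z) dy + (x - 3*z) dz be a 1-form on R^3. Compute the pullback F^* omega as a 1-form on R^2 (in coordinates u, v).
F^* omega = (-20*u^3 + 56*u^2*v + 8*u^2 - 12*u*v^2 + 42*u*v - 60*u - 6*v^2 + 22*v - 20) du + (-4*u^3 - 12*u^2*v - 2*u^2 - 32*u*v + 12*u - 13*v + 26) dv

Using F^*(f dg) = (f ∘ F) d(g ∘ F), substitute each coordinate x_i by F_i(u, v) in f_i, and replace dx_i by d F_i = (∂F_i/∂u) du + (∂F_i/∂v) dv.
  For the x component: f_1(F) = 5*u^2 - 2*u + 2*v; d F_1 = (-4*u) du + (0) dv
  For the y component: f_2(F) = 10*u*v + 5*v - 10; d F_2 = (6*u + 2) du + (-2) dv
  For the z component: f_3(F) = -2*u^2 - 6*u*v - 3*v + 6; d F_3 = (2*v) du + (2*u + 1) dv
Combining and collecting du, dv coefficients:
  coeff of du: -20*u^3 + 56*u^2*v + 8*u^2 - 12*u*v^2 + 42*u*v - 60*u - 6*v^2 + 22*v - 20
  coeff of dv: -4*u^3 - 12*u^2*v - 2*u^2 - 32*u*v + 12*u - 13*v + 26
F^* omega = (-20*u^3 + 56*u^2*v + 8*u^2 - 12*u*v^2 + 42*u*v - 60*u - 6*v^2 + 22*v - 20) du + (-4*u^3 - 12*u^2*v - 2*u^2 - 32*u*v + 12*u - 13*v + 26) dv.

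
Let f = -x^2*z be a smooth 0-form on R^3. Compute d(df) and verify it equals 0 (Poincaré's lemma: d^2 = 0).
d(df) = 0

Step 1: df = sum_i (∂f/∂x_i) dx_i = (-2*x*z) dx + (0) dy + (-x^2) dz.
Step 2: Apply d again. Using the 1-form formula, the coefficient of dx ∧ dy in d(df) is ∂^2 f/∂x ∂y - ∂^2 f/∂y ∂x = (0) - (0) = 0 (equality of mixed partials for smooth f).
Similarly for dx ∧ dz and dy ∧ dz — all coefficients vanish. So d(df) = 0.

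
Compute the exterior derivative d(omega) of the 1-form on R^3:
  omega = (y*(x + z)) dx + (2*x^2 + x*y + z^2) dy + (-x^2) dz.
d(omega) = (3*x + y - z) dx ∧ dy + (-2*x - y) dx ∧ dz + (-2*z) dy ∧ dz

For a 1-form omega = sum_i f_i dx_i, the exterior derivative is
  d(omega) = sum_{i < j} (∂f_j/∂x_i - ∂f_i/∂x_j) dx_i ∧ dx_j.
  coefficient of dx ∧ dy: ∂f_2/∂x - ∂f_1/∂y = ∂(2*x^2 + x*y + z^2)/∂x - ∂(y*(x + z))/∂y = 3*x + y - z
  coefficient of dx ∧ dz: ∂f_3/∂x - ∂f_1/∂z = ∂(-x^2)/∂x - ∂(y*(x + z))/∂z = -2*x - y
  coefficient of dy ∧ dz: ∂f_3/∂y - ∂f_2/∂z = ∂(-x^2)/∂y - ∂(2*x^2 + x*y + z^2)/∂z = -2*z
Assembling: d(omega) = (3*x + y - z) dx ∧ dy + (-2*x - y) dx ∧ dz + (-2*z) dy ∧ dz.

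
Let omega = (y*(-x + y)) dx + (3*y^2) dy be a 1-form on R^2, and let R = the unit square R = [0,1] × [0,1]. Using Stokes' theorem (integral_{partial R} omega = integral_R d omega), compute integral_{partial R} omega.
integral_(partial R) omega = -1/2

Stokes: integral_partial_R omega = integral_R d omega with d omega = (∂Q/∂x - ∂P/∂y) dx ∧ dy.
  ∂Q/∂x = 0
  ∂P/∂y = -x + 2*y
  integrand = ∂Q/∂x - ∂P/∂y = x - 2*y.
Integrating over R: integral_0^1 integral_0^1 (x - 2*y) dx dy = -1/2.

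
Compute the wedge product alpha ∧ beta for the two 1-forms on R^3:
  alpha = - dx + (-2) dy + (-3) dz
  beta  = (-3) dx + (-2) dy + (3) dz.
alpha ∧ beta = (-4) dx ∧ dy + (-12) dx ∧ dz + (-12) dy ∧ dz

Distribute the wedge, using dx_i ∧ dx_j = -dx_j ∧ dx_i and dx_i ∧ dx_i = 0. For each pair (i, j) with i < j, the coefficient of dx_i ∧ dx_j in alpha ∧ beta is (alpha_i * beta_j - alpha_j * beta_i). Collecting: alpha ∧ beta = (-4) dx ∧ dy + (-12) dx ∧ dz + (-12) dy ∧ dz.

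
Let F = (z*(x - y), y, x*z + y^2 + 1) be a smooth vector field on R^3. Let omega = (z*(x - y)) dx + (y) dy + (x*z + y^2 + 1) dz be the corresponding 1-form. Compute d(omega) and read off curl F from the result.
d(omega) = (2*y) dy ∧ dz + (x - y - z) dz ∧ dx + (z) dx ∧ dy; curl F = (2*y, x - y - z, z)

d omega = sum_{i<j} (∂f_j/∂x_i - ∂f_i/∂x_j) dx_i ∧ dx_j. Under the identification (dy ∧ dz, dz ∧ dx, dx ∧ dy) ↔ (e_x, e_y, e_z), the coefficients are exactly the components of curl F. Compute:
  ∂R/∂y - ∂Q/∂z = (2*y) - (0) = 2*y
  ∂P/∂z - ∂R/∂x = (x - y) - (z) = x - y - z
  ∂Q/∂x - ∂P/∂y = (0) - (-z) = z.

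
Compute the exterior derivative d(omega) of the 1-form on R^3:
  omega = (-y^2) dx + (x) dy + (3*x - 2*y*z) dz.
d(omega) = (2*y + 1) dx ∧ dy + (3) dx ∧ dz + (-2*z) dy ∧ dz

For a 1-form omega = sum_i f_i dx_i, the exterior derivative is
  d(omega) = sum_{i < j} (∂f_j/∂x_i - ∂f_i/∂x_j) dx_i ∧ dx_j.
  coefficient of dx ∧ dy: ∂f_2/∂x - ∂f_1/∂y = ∂(x)/∂x - ∂(-y^2)/∂y = 2*y + 1
  coefficient of dx ∧ dz: ∂f_3/∂x - ∂f_1/∂z = ∂(3*x - 2*y*z)/∂x - ∂(-y^2)/∂z = 3
  coefficient of dy ∧ dz: ∂f_3/∂y - ∂f_2/∂z = ∂(3*x - 2*y*z)/∂y - ∂(x)/∂z = -2*z
Assembling: d(omega) = (2*y + 1) dx ∧ dy + (3) dx ∧ dz + (-2*z) dy ∧ dz.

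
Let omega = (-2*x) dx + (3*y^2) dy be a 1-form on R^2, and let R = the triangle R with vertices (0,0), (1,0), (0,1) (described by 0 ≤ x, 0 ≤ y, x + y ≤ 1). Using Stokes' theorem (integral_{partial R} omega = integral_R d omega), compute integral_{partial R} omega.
integral_(partial R) omega = 0

Stokes: integral_partial_R omega = integral_R d omega with d omega = (∂Q/∂x - ∂P/∂y) dx ∧ dy.
  ∂Q/∂x = 0
  ∂P/∂y = 0
  integrand = ∂Q/∂x - ∂P/∂y = 0.
Integrating over R: integral_0^1 integral_0^{1-x} (0) dy dx = 0.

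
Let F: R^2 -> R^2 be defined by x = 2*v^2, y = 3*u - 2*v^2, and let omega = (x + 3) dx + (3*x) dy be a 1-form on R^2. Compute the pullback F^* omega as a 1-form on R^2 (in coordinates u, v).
F^* omega = (18*v^2) du + (-16*v^3 + 12*v) dv

Using F^*(f dg) = (f ∘ F) d(g ∘ F), substitute each coordinate x_i by F_i(u, v) in f_i, and replace dx_i by d F_i = (∂F_i/∂u) du + (∂F_i/∂v) dv.
  For the x component: f_1(F) = 2*v^2 + 3; d F_1 = (0) du + (4*v) dv
  For the y component: f_2(F) = 6*v^2; d F_2 = (3) du + (-4*v) dv
Combining and collecting du, dv coefficients:
  coeff of du: 18*v^2
  coeff of dv: -16*v^3 + 12*v
F^* omega = (18*v^2) du + (-16*v^3 + 12*v) dv.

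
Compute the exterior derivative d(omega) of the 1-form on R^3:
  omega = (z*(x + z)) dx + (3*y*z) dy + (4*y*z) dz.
d(omega) = (-x - 2*z) dx ∧ dz + (-3*y + 4*z) dy ∧ dz

For a 1-form omega = sum_i f_i dx_i, the exterior derivative is
  d(omega) = sum_{i < j} (∂f_j/∂x_i - ∂f_i/∂x_j) dx_i ∧ dx_j.
  coefficient of dx ∧ dz: ∂f_3/∂x - ∂f_1/∂z = ∂(4*y*z)/∂x - ∂(z*(x + z))/∂z = -x - 2*z
  coefficient of dy ∧ dz: ∂f_3/∂y - ∂f_2/∂z = ∂(4*y*z)/∂y - ∂(3*y*z)/∂z = -3*y + 4*z
Assembling: d(omega) = (-x - 2*z) dx ∧ dz + (-3*y + 4*z) dy ∧ dz.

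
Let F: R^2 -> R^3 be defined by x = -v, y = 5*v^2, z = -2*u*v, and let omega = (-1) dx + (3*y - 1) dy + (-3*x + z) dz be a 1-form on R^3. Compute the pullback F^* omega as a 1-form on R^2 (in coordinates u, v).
F^* omega = (v^2*(4*u - 6)) du + (4*u^2*v - 6*u*v + 150*v^3 - 10*v + 1) dv

Using F^*(f dg) = (f ∘ F) d(g ∘ F), substitute each coordinate x_i by F_i(u, v) in f_i, and replace dx_i by d F_i = (∂F_i/∂u) du + (∂F_i/∂v) dv.
  For the x component: f_1(F) = -1; d F_1 = (0) du + (-1) dv
  For the y component: f_2(F) = 15*v^2 - 1; d F_2 = (0) du + (10*v) dv
  For the z component: f_3(F) = v*(3 - 2*u); d F_3 = (-2*v) du + (-2*u) dv
Combining and collecting du, dv coefficients:
  coeff of du: v^2*(4*u - 6)
  coeff of dv: 4*u^2*v - 6*u*v + 150*v^3 - 10*v + 1
F^* omega = (v^2*(4*u - 6)) du + (4*u^2*v - 6*u*v + 150*v^3 - 10*v + 1) dv.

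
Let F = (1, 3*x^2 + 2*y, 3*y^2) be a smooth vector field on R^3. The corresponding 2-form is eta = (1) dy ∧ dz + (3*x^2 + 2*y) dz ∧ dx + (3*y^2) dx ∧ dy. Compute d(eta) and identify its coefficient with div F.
d(eta) = (2) dx ∧ dy ∧ dz; div F = 2

For a 2-form in R^3 of the form above, applying d gives a 3-form with coefficient ∂P/∂x + ∂Q/∂y + ∂R/∂z:
  ∂P/∂x = 0
  ∂Q/∂y = 2
  ∂R/∂z = 0
Sum = 2, which is exactly div F.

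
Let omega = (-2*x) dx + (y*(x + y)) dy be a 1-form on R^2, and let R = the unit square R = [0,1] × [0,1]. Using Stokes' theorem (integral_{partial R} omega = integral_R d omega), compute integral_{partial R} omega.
integral_(partial R) omega = 1/2

Stokes: integral_partial_R omega = integral_R d omega with d omega = (∂Q/∂x - ∂P/∂y) dx ∧ dy.
  ∂Q/∂x = y
  ∂P/∂y = 0
  integrand = ∂Q/∂x - ∂P/∂y = y.
Integrating over R: integral_0^1 integral_0^1 (y) dx dy = 1/2.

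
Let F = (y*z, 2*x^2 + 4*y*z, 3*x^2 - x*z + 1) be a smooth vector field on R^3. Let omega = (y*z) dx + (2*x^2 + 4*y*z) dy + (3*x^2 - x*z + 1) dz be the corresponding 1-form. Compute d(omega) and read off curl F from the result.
d(omega) = (-4*y) dy ∧ dz + (-6*x + y + z) dz ∧ dx + (4*x - z) dx ∧ dy; curl F = (-4*y, -6*x + y + z, 4*x - z)

d omega = sum_{i<j} (∂f_j/∂x_i - ∂f_i/∂x_j) dx_i ∧ dx_j. Under the identification (dy ∧ dz, dz ∧ dx, dx ∧ dy) ↔ (e_x, e_y, e_z), the coefficients are exactly the components of curl F. Compute:
  ∂R/∂y - ∂Q/∂z = (0) - (4*y) = -4*y
  ∂P/∂z - ∂R/∂x = (y) - (6*x - z) = -6*x + y + z
  ∂Q/∂x - ∂P/∂y = (4*x) - (z) = 4*x - z.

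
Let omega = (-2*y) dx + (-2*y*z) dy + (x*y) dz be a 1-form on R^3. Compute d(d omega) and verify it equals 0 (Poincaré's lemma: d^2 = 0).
d(d omega) = 0

Step 1: d omega = sum_{i<j} (∂f_j/∂x_i - ∂f_i/∂x_j) dx_i ∧ dx_j:
  coeff of dx ∧ dy: 2
  coeff of dx ∧ dz: y
  coeff of dy ∧ dz: x + 2*y
Step 2: Apply d again to each 2-form coefficient. The only possible 3-form in R^3 is dx ∧ dy ∧ dz, with coefficient
  ∂(coeff of dy∧dz)/∂x - ∂(coeff of dx∧dz)/∂y + ∂(coeff of dx∧dy)/∂z
  = ∂/∂x (x + 2*y) - ∂/∂y (y) + ∂/∂z (2).
Each of these terms simplifies to sums of mixed partials that cancel in pairs. The result is 0 (by equality of mixed partials for smooth functions — Schwarz / Clairaut).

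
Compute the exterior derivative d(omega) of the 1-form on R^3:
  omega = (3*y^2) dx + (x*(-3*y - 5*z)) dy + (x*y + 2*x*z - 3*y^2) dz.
d(omega) = (-9*y - 5*z) dx ∧ dy + (y + 2*z) dx ∧ dz + (6*x - 6*y) dy ∧ dz

For a 1-form omega = sum_i f_i dx_i, the exterior derivative is
  d(omega) = sum_{i < j} (∂f_j/∂x_i - ∂f_i/∂x_j) dx_i ∧ dx_j.
  coefficient of dx ∧ dy: ∂f_2/∂x - ∂f_1/∂y = ∂(x*(-3*y - 5*z))/∂x - ∂(3*y^2)/∂y = -9*y - 5*z
  coefficient of dx ∧ dz: ∂f_3/∂x - ∂f_1/∂z = ∂(x*y + 2*x*z - 3*y^2)/∂x - ∂(3*y^2)/∂z = y + 2*z
  coefficient of dy ∧ dz: ∂f_3/∂y - ∂f_2/∂z = ∂(x*y + 2*x*z - 3*y^2)/∂y - ∂(x*(-3*y - 5*z))/∂z = 6*x - 6*y
Assembling: d(omega) = (-9*y - 5*z) dx ∧ dy + (y + 2*z) dx ∧ dz + (6*x - 6*y) dy ∧ dz.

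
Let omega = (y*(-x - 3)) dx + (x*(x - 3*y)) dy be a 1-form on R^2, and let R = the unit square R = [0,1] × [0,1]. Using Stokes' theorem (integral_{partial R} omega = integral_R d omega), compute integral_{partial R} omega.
integral_(partial R) omega = 3

Stokes: integral_partial_R omega = integral_R d omega with d omega = (∂Q/∂x - ∂P/∂y) dx ∧ dy.
  ∂Q/∂x = 2*x - 3*y
  ∂P/∂y = -x - 3
  integrand = ∂Q/∂x - ∂P/∂y = 3*x - 3*y + 3.
Integrating over R: integral_0^1 integral_0^1 (3*x - 3*y + 3) dx dy = 3.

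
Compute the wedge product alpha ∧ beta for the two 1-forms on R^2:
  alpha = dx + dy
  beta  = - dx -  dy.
alpha ∧ beta = 0

Distribute the wedge, using dx_i ∧ dx_j = -dx_j ∧ dx_i and dx_i ∧ dx_i = 0. For each pair (i, j) with i < j, the coefficient of dx_i ∧ dx_j in alpha ∧ beta is (alpha_i * beta_j - alpha_j * beta_i). Collecting: alpha ∧ beta = 0.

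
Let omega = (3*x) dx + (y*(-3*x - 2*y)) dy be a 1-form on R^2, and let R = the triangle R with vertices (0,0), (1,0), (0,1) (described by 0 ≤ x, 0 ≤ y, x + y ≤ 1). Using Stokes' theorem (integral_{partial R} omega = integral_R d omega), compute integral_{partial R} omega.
integral_(partial R) omega = -1/2

Stokes: integral_partial_R omega = integral_R d omega with d omega = (∂Q/∂x - ∂P/∂y) dx ∧ dy.
  ∂Q/∂x = -3*y
  ∂P/∂y = 0
  integrand = ∂Q/∂x - ∂P/∂y = -3*y.
Integrating over R: integral_0^1 integral_0^{1-x} (-3*y) dy dx = -1/2.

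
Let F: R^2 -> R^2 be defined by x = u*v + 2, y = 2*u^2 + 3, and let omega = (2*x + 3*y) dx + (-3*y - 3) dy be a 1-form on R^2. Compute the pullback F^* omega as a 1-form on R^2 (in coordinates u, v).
F^* omega = (-24*u^3 + 6*u^2*v + 2*u*v^2 - 48*u + 13*v) du + (u*(6*u^2 + 2*u*v + 13)) dv

Using F^*(f dg) = (f ∘ F) d(g ∘ F), substitute each coordinate x_i by F_i(u, v) in f_i, and replace dx_i by d F_i = (∂F_i/∂u) du + (∂F_i/∂v) dv.
  For the x component: f_1(F) = 6*u^2 + 2*u*v + 13; d F_1 = (v) du + (u) dv
  For the y component: f_2(F) = -6*u^2 - 12; d F_2 = (4*u) du + (0) dv
Combining and collecting du, dv coefficients:
  coeff of du: -24*u^3 + 6*u^2*v + 2*u*v^2 - 48*u + 13*v
  coeff of dv: u*(6*u^2 + 2*u*v + 13)
F^* omega = (-24*u^3 + 6*u^2*v + 2*u*v^2 - 48*u + 13*v) du + (u*(6*u^2 + 2*u*v + 13)) dv.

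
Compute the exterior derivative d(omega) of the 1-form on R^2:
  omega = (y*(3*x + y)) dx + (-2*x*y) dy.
d(omega) = (-3*x - 4*y) dx ∧ dy

For a 1-form omega = sum_i f_i dx_i, the exterior derivative is
  d(omega) = sum_{i < j} (∂f_j/∂x_i - ∂f_i/∂x_j) dx_i ∧ dx_j.
  coefficient of dx ∧ dy: ∂f_2/∂x - ∂f_1/∂y = ∂(-2*x*y)/∂x - ∂(y*(3*x + y))/∂y = -3*x - 4*y
Assembling: d(omega) = (-3*x - 4*y) dx ∧ dy.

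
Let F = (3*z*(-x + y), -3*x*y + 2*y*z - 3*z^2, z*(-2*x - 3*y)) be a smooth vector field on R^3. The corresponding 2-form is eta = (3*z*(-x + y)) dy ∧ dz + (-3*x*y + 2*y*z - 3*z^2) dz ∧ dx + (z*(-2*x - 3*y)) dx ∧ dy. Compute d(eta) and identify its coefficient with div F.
d(eta) = (-5*x - 3*y - z) dx ∧ dy ∧ dz; div F = -5*x - 3*y - z

For a 2-form in R^3 of the form above, applying d gives a 3-form with coefficient ∂P/∂x + ∂Q/∂y + ∂R/∂z:
  ∂P/∂x = -3*z
  ∂Q/∂y = -3*x + 2*z
  ∂R/∂z = -2*x - 3*y
Sum = -5*x - 3*y - z, which is exactly div F.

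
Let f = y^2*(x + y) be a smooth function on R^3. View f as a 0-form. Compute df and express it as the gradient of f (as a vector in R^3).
df = (y^2) dx + (y*(2*x + 3*y)) dy + (0) dz; grad f = (y^2, y*(2*x + 3*y), 0)

For a 0-form f, d f = (∂f/∂x) dx + (∂f/∂y) dy + (∂f/∂z) dz. The components of the vector representation are exactly the entries of grad f in Cartesian coordinates:
  ∂f/∂x = y^2
  ∂f/∂y = y*(2*x + 3*y)
  ∂f/∂z = 0.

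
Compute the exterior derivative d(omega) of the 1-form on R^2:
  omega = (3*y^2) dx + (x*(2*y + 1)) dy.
d(omega) = (1 - 4*y) dx ∧ dy

For a 1-form omega = sum_i f_i dx_i, the exterior derivative is
  d(omega) = sum_{i < j} (∂f_j/∂x_i - ∂f_i/∂x_j) dx_i ∧ dx_j.
  coefficient of dx ∧ dy: ∂f_2/∂x - ∂f_1/∂y = ∂(x*(2*y + 1))/∂x - ∂(3*y^2)/∂y = 1 - 4*y
Assembling: d(omega) = (1 - 4*y) dx ∧ dy.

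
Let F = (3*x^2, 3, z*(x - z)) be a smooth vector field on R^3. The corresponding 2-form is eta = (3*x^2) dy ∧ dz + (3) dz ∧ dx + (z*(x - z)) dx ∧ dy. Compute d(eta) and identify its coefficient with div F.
d(eta) = (7*x - 2*z) dx ∧ dy ∧ dz; div F = 7*x - 2*z

For a 2-form in R^3 of the form above, applying d gives a 3-form with coefficient ∂P/∂x + ∂Q/∂y + ∂R/∂z:
  ∂P/∂x = 6*x
  ∂Q/∂y = 0
  ∂R/∂z = x - 2*z
Sum = 7*x - 2*z, which is exactly div F.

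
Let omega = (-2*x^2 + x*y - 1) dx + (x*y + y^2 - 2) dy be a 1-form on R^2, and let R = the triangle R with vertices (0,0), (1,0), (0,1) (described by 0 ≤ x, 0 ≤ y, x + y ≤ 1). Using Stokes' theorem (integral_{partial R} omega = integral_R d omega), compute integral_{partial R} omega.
integral_(partial R) omega = 0

Stokes: integral_partial_R omega = integral_R d omega with d omega = (∂Q/∂x - ∂P/∂y) dx ∧ dy.
  ∂Q/∂x = y
  ∂P/∂y = x
  integrand = ∂Q/∂x - ∂P/∂y = -x + y.
Integrating over R: integral_0^1 integral_0^{1-x} (-x + y) dy dx = 0.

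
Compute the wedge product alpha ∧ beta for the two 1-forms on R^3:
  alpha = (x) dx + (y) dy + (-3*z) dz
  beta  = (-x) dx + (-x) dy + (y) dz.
alpha ∧ beta = (x*(-x + y)) dx ∧ dy + (x*(y - 3*z)) dx ∧ dz + (-3*x*z + y^2) dy ∧ dz

Distribute the wedge, using dx_i ∧ dx_j = -dx_j ∧ dx_i and dx_i ∧ dx_i = 0. For each pair (i, j) with i < j, the coefficient of dx_i ∧ dx_j in alpha ∧ beta is (alpha_i * beta_j - alpha_j * beta_i). Collecting: alpha ∧ beta = (x*(-x + y)) dx ∧ dy + (x*(y - 3*z)) dx ∧ dz + (-3*x*z + y^2) dy ∧ dz.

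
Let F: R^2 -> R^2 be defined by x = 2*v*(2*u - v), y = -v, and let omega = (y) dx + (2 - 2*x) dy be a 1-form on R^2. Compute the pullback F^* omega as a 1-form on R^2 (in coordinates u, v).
F^* omega = (-4*v^2) du + (4*u*v - 2) dv

Using F^*(f dg) = (f ∘ F) d(g ∘ F), substitute each coordinate x_i by F_i(u, v) in f_i, and replace dx_i by d F_i = (∂F_i/∂u) du + (∂F_i/∂v) dv.
  For the x component: f_1(F) = -v; d F_1 = (4*v) du + (4*u - 4*v) dv
  For the y component: f_2(F) = -8*u*v + 4*v^2 + 2; d F_2 = (0) du + (-1) dv
Combining and collecting du, dv coefficients:
  coeff of du: -4*v^2
  coeff of dv: 4*u*v - 2
F^* omega = (-4*v^2) du + (4*u*v - 2) dv.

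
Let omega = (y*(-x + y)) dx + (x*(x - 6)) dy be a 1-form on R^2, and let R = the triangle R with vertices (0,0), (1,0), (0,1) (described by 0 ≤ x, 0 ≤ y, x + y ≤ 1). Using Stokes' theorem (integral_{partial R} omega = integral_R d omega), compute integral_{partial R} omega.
integral_(partial R) omega = -17/6

Stokes: integral_partial_R omega = integral_R d omega with d omega = (∂Q/∂x - ∂P/∂y) dx ∧ dy.
  ∂Q/∂x = 2*x - 6
  ∂P/∂y = -x + 2*y
  integrand = ∂Q/∂x - ∂P/∂y = 3*x - 2*y - 6.
Integrating over R: integral_0^1 integral_0^{1-x} (3*x - 2*y - 6) dy dx = -17/6.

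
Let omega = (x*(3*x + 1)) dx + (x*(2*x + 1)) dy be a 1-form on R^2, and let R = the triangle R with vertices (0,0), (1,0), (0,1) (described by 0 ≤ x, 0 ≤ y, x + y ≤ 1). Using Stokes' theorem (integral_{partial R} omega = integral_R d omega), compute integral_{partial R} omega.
integral_(partial R) omega = 7/6

Stokes: integral_partial_R omega = integral_R d omega with d omega = (∂Q/∂x - ∂P/∂y) dx ∧ dy.
  ∂Q/∂x = 4*x + 1
  ∂P/∂y = 0
  integrand = ∂Q/∂x - ∂P/∂y = 4*x + 1.
Integrating over R: integral_0^1 integral_0^{1-x} (4*x + 1) dy dx = 7/6.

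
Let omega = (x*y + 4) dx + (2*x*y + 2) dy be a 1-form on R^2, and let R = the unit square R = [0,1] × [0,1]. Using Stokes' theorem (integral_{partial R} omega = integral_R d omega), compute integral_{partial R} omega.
integral_(partial R) omega = 1/2

Stokes: integral_partial_R omega = integral_R d omega with d omega = (∂Q/∂x - ∂P/∂y) dx ∧ dy.
  ∂Q/∂x = 2*y
  ∂P/∂y = x
  integrand = ∂Q/∂x - ∂P/∂y = -x + 2*y.
Integrating over R: integral_0^1 integral_0^1 (-x + 2*y) dx dy = 1/2.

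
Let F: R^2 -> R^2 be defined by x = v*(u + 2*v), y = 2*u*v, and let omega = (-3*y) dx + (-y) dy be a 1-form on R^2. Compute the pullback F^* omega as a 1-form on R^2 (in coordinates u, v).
F^* omega = (-10*u*v^2) du + (2*u*v*(-5*u - 12*v)) dv

Using F^*(f dg) = (f ∘ F) d(g ∘ F), substitute each coordinate x_i by F_i(u, v) in f_i, and replace dx_i by d F_i = (∂F_i/∂u) du + (∂F_i/∂v) dv.
  For the x component: f_1(F) = -6*u*v; d F_1 = (v) du + (u + 4*v) dv
  For the y component: f_2(F) = -2*u*v; d F_2 = (2*v) du + (2*u) dv
Combining and collecting du, dv coefficients:
  coeff of du: -10*u*v^2
  coeff of dv: 2*u*v*(-5*u - 12*v)
F^* omega = (-10*u*v^2) du + (2*u*v*(-5*u - 12*v)) dv.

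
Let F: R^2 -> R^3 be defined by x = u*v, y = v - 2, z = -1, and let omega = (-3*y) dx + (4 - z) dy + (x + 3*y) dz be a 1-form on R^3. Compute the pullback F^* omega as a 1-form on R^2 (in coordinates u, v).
F^* omega = (3*v*(2 - v)) du + (-3*u*v + 6*u + 5) dv

Using F^*(f dg) = (f ∘ F) d(g ∘ F), substitute each coordinate x_i by F_i(u, v) in f_i, and replace dx_i by d F_i = (∂F_i/∂u) du + (∂F_i/∂v) dv.
  For the x component: f_1(F) = 6 - 3*v; d F_1 = (v) du + (u) dv
  For the y component: f_2(F) = 5; d F_2 = (0) du + (1) dv
  For the z component: f_3(F) = u*v + 3*v - 6; d F_3 = (0) du + (0) dv
Combining and collecting du, dv coefficients:
  coeff of du: 3*v*(2 - v)
  coeff of dv: -3*u*v + 6*u + 5
F^* omega = (3*v*(2 - v)) du + (-3*u*v + 6*u + 5) dv.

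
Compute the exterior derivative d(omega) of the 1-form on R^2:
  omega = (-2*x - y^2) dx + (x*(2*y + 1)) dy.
d(omega) = (4*y + 1) dx ∧ dy

For a 1-form omega = sum_i f_i dx_i, the exterior derivative is
  d(omega) = sum_{i < j} (∂f_j/∂x_i - ∂f_i/∂x_j) dx_i ∧ dx_j.
  coefficient of dx ∧ dy: ∂f_2/∂x - ∂f_1/∂y = ∂(x*(2*y + 1))/∂x - ∂(-2*x - y^2)/∂y = 4*y + 1
Assembling: d(omega) = (4*y + 1) dx ∧ dy.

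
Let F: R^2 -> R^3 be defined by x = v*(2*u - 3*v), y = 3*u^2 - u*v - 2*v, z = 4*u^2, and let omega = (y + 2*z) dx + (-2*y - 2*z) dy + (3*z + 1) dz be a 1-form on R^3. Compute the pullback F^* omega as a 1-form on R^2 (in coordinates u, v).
F^* omega = (12*u^3 + 48*u^2*v - 4*u*v^2 + 24*u*v + 8*u - 8*v^2) du + (36*u^3 - 70*u^2*v + 28*u^2 + 6*u*v^2 - 12*u*v + 12*v^2 - 8*v) dv

Using F^*(f dg) = (f ∘ F) d(g ∘ F), substitute each coordinate x_i by F_i(u, v) in f_i, and replace dx_i by d F_i = (∂F_i/∂u) du + (∂F_i/∂v) dv.
  For the x component: f_1(F) = 11*u^2 - u*v - 2*v; d F_1 = (2*v) du + (2*u - 6*v) dv
  For the y component: f_2(F) = -14*u^2 + 2*u*v + 4*v; d F_2 = (6*u - v) du + (-u - 2) dv
  For the z component: f_3(F) = 12*u^2 + 1; d F_3 = (8*u) du + (0) dv
Combining and collecting du, dv coefficients:
  coeff of du: 12*u^3 + 48*u^2*v - 4*u*v^2 + 24*u*v + 8*u - 8*v^2
  coeff of dv: 36*u^3 - 70*u^2*v + 28*u^2 + 6*u*v^2 - 12*u*v + 12*v^2 - 8*v
F^* omega = (12*u^3 + 48*u^2*v - 4*u*v^2 + 24*u*v + 8*u - 8*v^2) du + (36*u^3 - 70*u^2*v + 28*u^2 + 6*u*v^2 - 12*u*v + 12*v^2 - 8*v) dv.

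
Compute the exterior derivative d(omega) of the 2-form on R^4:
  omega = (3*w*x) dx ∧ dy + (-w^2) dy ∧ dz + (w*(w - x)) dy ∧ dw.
d(omega) = (-w + 3*x) dx ∧ dy ∧ dw + (-2*w) dy ∧ dz ∧ dw

For a 2-form omega = sum_{i<j} g_{ij} dx_i ∧ dx_j, the exterior derivative is
  d(omega) = sum_{i<j} d(g_{ij}) ∧ dx_i ∧ dx_j = sum_{i<j, k} (∂g_{ij}/∂x_k) dx_k ∧ dx_i ∧ dx_j.
Expand each term, using dx_k ∧ dx_i ∧ dx_j = sgn(permutation) dx_{(a)} ∧ dx_{(b)} ∧ dx_{(c)} with (a < b < c) sorted:
  d(3*w*x) includes (∂/∂w)(3*w*x) dw = (3*x) dw, which multiplied by dx ∧ dy gives (3*x) dx ∧ dy ∧ dw
  d(-w^2) includes (∂/∂w)(-w^2) dw = (-2*w) dw, which multiplied by dy ∧ dz gives (-2*w) dy ∧ dz ∧ dw
  d(w*(w - x)) includes (∂/∂x)(w*(w - x)) dx = (-w) dx, which multiplied by dy ∧ dw gives (-w) dx ∧ dy ∧ dw
Collecting like 3-forms: d(omega) = (-w + 3*x) dx ∧ dy ∧ dw + (-2*w) dy ∧ dz ∧ dw.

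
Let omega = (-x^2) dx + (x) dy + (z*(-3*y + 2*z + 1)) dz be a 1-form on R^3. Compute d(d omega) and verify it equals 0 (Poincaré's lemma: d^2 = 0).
d(d omega) = 0

Step 1: d omega = sum_{i<j} (∂f_j/∂x_i - ∂f_i/∂x_j) dx_i ∧ dx_j:
  coeff of dx ∧ dy: 1
  coeff of dx ∧ dz: 0
  coeff of dy ∧ dz: -3*z
Step 2: Apply d again to each 2-form coefficient. The only possible 3-form in R^3 is dx ∧ dy ∧ dz, with coefficient
  ∂(coeff of dy∧dz)/∂x - ∂(coeff of dx∧dz)/∂y + ∂(coeff of dx∧dy)/∂z
  = ∂/∂x (-3*z) - ∂/∂y (0) + ∂/∂z (1).
Each of these terms simplifies to sums of mixed partials that cancel in pairs. The result is 0 (by equality of mixed partials for smooth functions — Schwarz / Clairaut).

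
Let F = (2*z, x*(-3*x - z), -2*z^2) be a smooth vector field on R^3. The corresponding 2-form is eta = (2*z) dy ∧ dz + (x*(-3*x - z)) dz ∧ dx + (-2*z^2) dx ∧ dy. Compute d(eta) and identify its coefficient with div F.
d(eta) = (-4*z) dx ∧ dy ∧ dz; div F = -4*z

For a 2-form in R^3 of the form above, applying d gives a 3-form with coefficient ∂P/∂x + ∂Q/∂y + ∂R/∂z:
  ∂P/∂x = 0
  ∂Q/∂y = 0
  ∂R/∂z = -4*z
Sum = -4*z, which is exactly div F.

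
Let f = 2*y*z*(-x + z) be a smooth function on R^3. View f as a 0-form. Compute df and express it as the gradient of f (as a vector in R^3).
df = (-2*y*z) dx + (2*z*(-x + z)) dy + (2*y*(-x + 2*z)) dz; grad f = (-2*y*z, 2*z*(-x + z), 2*y*(-x + 2*z))

For a 0-form f, d f = (∂f/∂x) dx + (∂f/∂y) dy + (∂f/∂z) dz. The components of the vector representation are exactly the entries of grad f in Cartesian coordinates:
  ∂f/∂x = -2*y*z
  ∂f/∂y = 2*z*(-x + z)
  ∂f/∂z = 2*y*(-x + 2*z).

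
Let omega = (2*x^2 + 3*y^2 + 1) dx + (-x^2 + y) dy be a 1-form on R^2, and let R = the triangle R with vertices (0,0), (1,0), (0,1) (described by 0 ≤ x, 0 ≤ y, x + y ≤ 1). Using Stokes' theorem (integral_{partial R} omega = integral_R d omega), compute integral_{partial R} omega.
integral_(partial R) omega = -4/3

Stokes: integral_partial_R omega = integral_R d omega with d omega = (∂Q/∂x - ∂P/∂y) dx ∧ dy.
  ∂Q/∂x = -2*x
  ∂P/∂y = 6*y
  integrand = ∂Q/∂x - ∂P/∂y = -2*x - 6*y.
Integrating over R: integral_0^1 integral_0^{1-x} (-2*x - 6*y) dy dx = -4/3.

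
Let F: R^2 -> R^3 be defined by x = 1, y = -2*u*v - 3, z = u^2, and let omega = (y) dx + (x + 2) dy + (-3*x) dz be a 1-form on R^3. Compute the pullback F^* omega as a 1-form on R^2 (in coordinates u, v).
F^* omega = (-6*u - 6*v) du + (-6*u) dv

Using F^*(f dg) = (f ∘ F) d(g ∘ F), substitute each coordinate x_i by F_i(u, v) in f_i, and replace dx_i by d F_i = (∂F_i/∂u) du + (∂F_i/∂v) dv.
  For the x component: f_1(F) = -2*u*v - 3; d F_1 = (0) du + (0) dv
  For the y component: f_2(F) = 3; d F_2 = (-2*v) du + (-2*u) dv
  For the z component: f_3(F) = -3; d F_3 = (2*u) du + (0) dv
Combining and collecting du, dv coefficients:
  coeff of du: -6*u - 6*v
  coeff of dv: -6*u
F^* omega = (-6*u - 6*v) du + (-6*u) dv.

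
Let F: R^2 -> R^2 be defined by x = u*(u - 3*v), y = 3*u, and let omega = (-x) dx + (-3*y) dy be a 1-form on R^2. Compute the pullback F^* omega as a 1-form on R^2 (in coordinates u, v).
F^* omega = (u*(-2*u^2 + 9*u*v - 9*v^2 - 27)) du + (3*u^2*(u - 3*v)) dv

Using F^*(f dg) = (f ∘ F) d(g ∘ F), substitute each coordinate x_i by F_i(u, v) in f_i, and replace dx_i by d F_i = (∂F_i/∂u) du + (∂F_i/∂v) dv.
  For the x component: f_1(F) = u*(-u + 3*v); d F_1 = (2*u - 3*v) du + (-3*u) dv
  For the y component: f_2(F) = -9*u; d F_2 = (3) du + (0) dv
Combining and collecting du, dv coefficients:
  coeff of du: u*(-2*u^2 + 9*u*v - 9*v^2 - 27)
  coeff of dv: 3*u^2*(u - 3*v)
F^* omega = (u*(-2*u^2 + 9*u*v - 9*v^2 - 27)) du + (3*u^2*(u - 3*v)) dv.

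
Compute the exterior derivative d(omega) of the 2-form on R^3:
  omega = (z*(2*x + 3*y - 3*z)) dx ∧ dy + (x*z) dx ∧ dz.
d(omega) = (2*x + 3*y - 6*z) dx ∧ dy ∧ dz

For a 2-form omega = sum_{i<j} g_{ij} dx_i ∧ dx_j, the exterior derivative is
  d(omega) = sum_{i<j} d(g_{ij}) ∧ dx_i ∧ dx_j = sum_{i<j, k} (∂g_{ij}/∂x_k) dx_k ∧ dx_i ∧ dx_j.
Expand each term, using dx_k ∧ dx_i ∧ dx_j = sgn(permutation) dx_{(a)} ∧ dx_{(b)} ∧ dx_{(c)} with (a < b < c) sorted:
  d(z*(2*x + 3*y - 3*z)) includes (∂/∂z)(z*(2*x + 3*y - 3*z)) dz = (2*x + 3*y - 6*z) dz, which multiplied by dx ∧ dy gives (2*x + 3*y - 6*z) dx ∧ dy ∧ dz
Collecting like 3-forms: d(omega) = (2*x + 3*y - 6*z) dx ∧ dy ∧ dz.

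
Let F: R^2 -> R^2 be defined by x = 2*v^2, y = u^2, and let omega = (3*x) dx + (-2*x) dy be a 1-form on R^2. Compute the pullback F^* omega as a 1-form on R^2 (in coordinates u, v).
F^* omega = (-8*u*v^2) du + (24*v^3) dv

Using F^*(f dg) = (f ∘ F) d(g ∘ F), substitute each coordinate x_i by F_i(u, v) in f_i, and replace dx_i by d F_i = (∂F_i/∂u) du + (∂F_i/∂v) dv.
  For the x component: f_1(F) = 6*v^2; d F_1 = (0) du + (4*v) dv
  For the y component: f_2(F) = -4*v^2; d F_2 = (2*u) du + (0) dv
Combining and collecting du, dv coefficients:
  coeff of du: -8*u*v^2
  coeff of dv: 24*v^3
F^* omega = (-8*u*v^2) du + (24*v^3) dv.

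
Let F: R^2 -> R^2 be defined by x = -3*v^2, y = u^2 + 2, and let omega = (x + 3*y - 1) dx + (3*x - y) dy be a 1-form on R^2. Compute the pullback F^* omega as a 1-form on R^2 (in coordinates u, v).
F^* omega = (2*u*(-u^2 - 9*v^2 - 2)) du + (6*v*(-3*u^2 + 3*v^2 - 5)) dv

Using F^*(f dg) = (f ∘ F) d(g ∘ F), substitute each coordinate x_i by F_i(u, v) in f_i, and replace dx_i by d F_i = (∂F_i/∂u) du + (∂F_i/∂v) dv.
  For the x component: f_1(F) = 3*u^2 - 3*v^2 + 5; d F_1 = (0) du + (-6*v) dv
  For the y component: f_2(F) = -u^2 - 9*v^2 - 2; d F_2 = (2*u) du + (0) dv
Combining and collecting du, dv coefficients:
  coeff of du: 2*u*(-u^2 - 9*v^2 - 2)
  coeff of dv: 6*v*(-3*u^2 + 3*v^2 - 5)
F^* omega = (2*u*(-u^2 - 9*v^2 - 2)) du + (6*v*(-3*u^2 + 3*v^2 - 5)) dv.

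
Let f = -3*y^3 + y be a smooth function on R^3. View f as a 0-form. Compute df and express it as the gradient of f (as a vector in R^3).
df = (0) dx + (1 - 9*y^2) dy + (0) dz; grad f = (0, 1 - 9*y^2, 0)

For a 0-form f, d f = (∂f/∂x) dx + (∂f/∂y) dy + (∂f/∂z) dz. The components of the vector representation are exactly the entries of grad f in Cartesian coordinates:
  ∂f/∂x = 0
  ∂f/∂y = 1 - 9*y^2
  ∂f/∂z = 0.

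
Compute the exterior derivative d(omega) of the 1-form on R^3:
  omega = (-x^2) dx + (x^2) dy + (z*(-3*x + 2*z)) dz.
d(omega) = (2*x) dx ∧ dy + (-3*z) dx ∧ dz

For a 1-form omega = sum_i f_i dx_i, the exterior derivative is
  d(omega) = sum_{i < j} (∂f_j/∂x_i - ∂f_i/∂x_j) dx_i ∧ dx_j.
  coefficient of dx ∧ dy: ∂f_2/∂x - ∂f_1/∂y = ∂(x^2)/∂x - ∂(-x^2)/∂y = 2*x
  coefficient of dx ∧ dz: ∂f_3/∂x - ∂f_1/∂z = ∂(z*(-3*x + 2*z))/∂x - ∂(-x^2)/∂z = -3*z
Assembling: d(omega) = (2*x) dx ∧ dy + (-3*z) dx ∧ dz.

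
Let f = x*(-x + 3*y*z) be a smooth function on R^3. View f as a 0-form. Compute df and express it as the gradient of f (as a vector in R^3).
df = (-2*x + 3*y*z) dx + (3*x*z) dy + (3*x*y) dz; grad f = (-2*x + 3*y*z, 3*x*z, 3*x*y)

For a 0-form f, d f = (∂f/∂x) dx + (∂f/∂y) dy + (∂f/∂z) dz. The components of the vector representation are exactly the entries of grad f in Cartesian coordinates:
  ∂f/∂x = -2*x + 3*y*z
  ∂f/∂y = 3*x*z
  ∂f/∂z = 3*x*y.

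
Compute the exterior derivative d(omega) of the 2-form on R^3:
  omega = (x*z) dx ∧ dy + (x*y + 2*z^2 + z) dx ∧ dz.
d(omega) = 0

For a 2-form omega = sum_{i<j} g_{ij} dx_i ∧ dx_j, the exterior derivative is
  d(omega) = sum_{i<j} d(g_{ij}) ∧ dx_i ∧ dx_j = sum_{i<j, k} (∂g_{ij}/∂x_k) dx_k ∧ dx_i ∧ dx_j.
Expand each term, using dx_k ∧ dx_i ∧ dx_j = sgn(permutation) dx_{(a)} ∧ dx_{(b)} ∧ dx_{(c)} with (a < b < c) sorted:
  d(x*z) includes (∂/∂z)(x*z) dz = (x) dz, which multiplied by dx ∧ dy gives (x) dx ∧ dy ∧ dz
  d(x*y + 2*z^2 + z) includes (∂/∂y)(x*y + 2*z^2 + z) dy = (x) dy, which multiplied by dx ∧ dz gives (-x) dx ∧ dy ∧ dz
Collecting like 3-forms: d(omega) = 0.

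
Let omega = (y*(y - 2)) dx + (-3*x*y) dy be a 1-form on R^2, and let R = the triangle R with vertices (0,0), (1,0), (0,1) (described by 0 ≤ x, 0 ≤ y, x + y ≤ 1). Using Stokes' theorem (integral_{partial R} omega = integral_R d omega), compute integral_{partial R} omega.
integral_(partial R) omega = 1/6

Stokes: integral_partial_R omega = integral_R d omega with d omega = (∂Q/∂x - ∂P/∂y) dx ∧ dy.
  ∂Q/∂x = -3*y
  ∂P/∂y = 2*y - 2
  integrand = ∂Q/∂x - ∂P/∂y = 2 - 5*y.
Integrating over R: integral_0^1 integral_0^{1-x} (2 - 5*y) dy dx = 1/6.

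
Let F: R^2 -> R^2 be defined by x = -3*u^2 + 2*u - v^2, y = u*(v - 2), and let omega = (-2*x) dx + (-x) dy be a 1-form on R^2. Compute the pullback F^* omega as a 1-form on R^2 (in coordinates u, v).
F^* omega = (-36*u^3 + 3*u^2*v + 30*u^2 - 12*u*v^2 - 2*u*v - 4*u + v^3 + 2*v^2) du + (3*u^3 - 12*u^2*v - 2*u^2 + u*v^2 + 8*u*v - 4*v^3) dv

Using F^*(f dg) = (f ∘ F) d(g ∘ F), substitute each coordinate x_i by F_i(u, v) in f_i, and replace dx_i by d F_i = (∂F_i/∂u) du + (∂F_i/∂v) dv.
  For the x component: f_1(F) = 6*u^2 - 4*u + 2*v^2; d F_1 = (2 - 6*u) du + (-2*v) dv
  For the y component: f_2(F) = 3*u^2 - 2*u + v^2; d F_2 = (v - 2) du + (u) dv
Combining and collecting du, dv coefficients:
  coeff of du: -36*u^3 + 3*u^2*v + 30*u^2 - 12*u*v^2 - 2*u*v - 4*u + v^3 + 2*v^2
  coeff of dv: 3*u^3 - 12*u^2*v - 2*u^2 + u*v^2 + 8*u*v - 4*v^3
F^* omega = (-36*u^3 + 3*u^2*v + 30*u^2 - 12*u*v^2 - 2*u*v - 4*u + v^3 + 2*v^2) du + (3*u^3 - 12*u^2*v - 2*u^2 + u*v^2 + 8*u*v - 4*v^3) dv.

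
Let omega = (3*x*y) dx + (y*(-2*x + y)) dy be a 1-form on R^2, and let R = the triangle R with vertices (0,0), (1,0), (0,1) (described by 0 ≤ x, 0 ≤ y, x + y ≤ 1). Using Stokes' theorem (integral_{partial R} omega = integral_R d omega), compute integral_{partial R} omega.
integral_(partial R) omega = -5/6

Stokes: integral_partial_R omega = integral_R d omega with d omega = (∂Q/∂x - ∂P/∂y) dx ∧ dy.
  ∂Q/∂x = -2*y
  ∂P/∂y = 3*x
  integrand = ∂Q/∂x - ∂P/∂y = -3*x - 2*y.
Integrating over R: integral_0^1 integral_0^{1-x} (-3*x - 2*y) dy dx = -5/6.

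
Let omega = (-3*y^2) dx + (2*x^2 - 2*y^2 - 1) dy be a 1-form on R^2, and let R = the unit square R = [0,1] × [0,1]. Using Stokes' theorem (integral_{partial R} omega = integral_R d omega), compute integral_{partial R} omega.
integral_(partial R) omega = 5

Stokes: integral_partial_R omega = integral_R d omega with d omega = (∂Q/∂x - ∂P/∂y) dx ∧ dy.
  ∂Q/∂x = 4*x
  ∂P/∂y = -6*y
  integrand = ∂Q/∂x - ∂P/∂y = 4*x + 6*y.
Integrating over R: integral_0^1 integral_0^1 (4*x + 6*y) dx dy = 5.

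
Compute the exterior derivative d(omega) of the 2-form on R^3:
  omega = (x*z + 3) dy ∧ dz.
d(omega) = (z) dx ∧ dy ∧ dz

For a 2-form omega = sum_{i<j} g_{ij} dx_i ∧ dx_j, the exterior derivative is
  d(omega) = sum_{i<j} d(g_{ij}) ∧ dx_i ∧ dx_j = sum_{i<j, k} (∂g_{ij}/∂x_k) dx_k ∧ dx_i ∧ dx_j.
Expand each term, using dx_k ∧ dx_i ∧ dx_j = sgn(permutation) dx_{(a)} ∧ dx_{(b)} ∧ dx_{(c)} with (a < b < c) sorted:
  d(x*z + 3) includes (∂/∂x)(x*z + 3) dx = (z) dx, which multiplied by dy ∧ dz gives (z) dx ∧ dy ∧ dz
Collecting like 3-forms: d(omega) = (z) dx ∧ dy ∧ dz.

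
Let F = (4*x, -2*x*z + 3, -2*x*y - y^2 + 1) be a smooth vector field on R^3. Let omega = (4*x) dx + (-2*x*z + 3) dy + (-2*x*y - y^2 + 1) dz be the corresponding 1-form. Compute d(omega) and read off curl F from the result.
d(omega) = (-2*y) dy ∧ dz + (2*y) dz ∧ dx + (-2*z) dx ∧ dy; curl F = (-2*y, 2*y, -2*z)

d omega = sum_{i<j} (∂f_j/∂x_i - ∂f_i/∂x_j) dx_i ∧ dx_j. Under the identification (dy ∧ dz, dz ∧ dx, dx ∧ dy) ↔ (e_x, e_y, e_z), the coefficients are exactly the components of curl F. Compute:
  ∂R/∂y - ∂Q/∂z = (-2*x - 2*y) - (-2*x) = -2*y
  ∂P/∂z - ∂R/∂x = (0) - (-2*y) = 2*y
  ∂Q/∂x - ∂P/∂y = (-2*z) - (0) = -2*z.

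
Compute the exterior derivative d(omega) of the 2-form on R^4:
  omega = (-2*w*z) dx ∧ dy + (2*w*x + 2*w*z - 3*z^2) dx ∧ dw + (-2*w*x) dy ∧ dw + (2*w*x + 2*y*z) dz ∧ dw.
d(omega) = (-2*w) dx ∧ dy ∧ dz + (-2*w - 2*z) dx ∧ dy ∧ dw + (6*z) dx ∧ dz ∧ dw + (2*z) dy ∧ dz ∧ dw

For a 2-form omega = sum_{i<j} g_{ij} dx_i ∧ dx_j, the exterior derivative is
  d(omega) = sum_{i<j} d(g_{ij}) ∧ dx_i ∧ dx_j = sum_{i<j, k} (∂g_{ij}/∂x_k) dx_k ∧ dx_i ∧ dx_j.
Expand each term, using dx_k ∧ dx_i ∧ dx_j = sgn(permutation) dx_{(a)} ∧ dx_{(b)} ∧ dx_{(c)} with (a < b < c) sorted:
  d(-2*w*z) includes (∂/∂z)(-2*w*z) dz = (-2*w) dz, which multiplied by dx ∧ dy gives (-2*w) dx ∧ dy ∧ dz
  d(-2*w*z) includes (∂/∂w)(-2*w*z) dw = (-2*z) dw, which multiplied by dx ∧ dy gives (-2*z) dx ∧ dy ∧ dw
  d(2*w*x + 2*w*z - 3*z^2) includes (∂/∂z)(2*w*x + 2*w*z - 3*z^2) dz = (2*w - 6*z) dz, which multiplied by dx ∧ dw gives (-2*w + 6*z) dx ∧ dz ∧ dw
  d(-2*w*x) includes (∂/∂x)(-2*w*x) dx = (-2*w) dx, which multiplied by dy ∧ dw gives (-2*w) dx ∧ dy ∧ dw
  d(2*w*x + 2*y*z) includes (∂/∂x)(2*w*x + 2*y*z) dx = (2*w) dx, which multiplied by dz ∧ dw gives (2*w) dx ∧ dz ∧ dw
  d(2*w*x + 2*y*z) includes (∂/∂y)(2*w*x + 2*y*z) dy = (2*z) dy, which multiplied by dz ∧ dw gives (2*z) dy ∧ dz ∧ dw
Collecting like 3-forms: d(omega) = (-2*w) dx ∧ dy ∧ dz + (-2*w - 2*z) dx ∧ dy ∧ dw + (6*z) dx ∧ dz ∧ dw + (2*z) dy ∧ dz ∧ dw.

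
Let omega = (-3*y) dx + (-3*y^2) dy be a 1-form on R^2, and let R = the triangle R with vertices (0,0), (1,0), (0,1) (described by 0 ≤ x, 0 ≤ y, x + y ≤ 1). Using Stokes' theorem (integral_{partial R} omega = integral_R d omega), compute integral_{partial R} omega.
integral_(partial R) omega = 3/2

Stokes: integral_partial_R omega = integral_R d omega with d omega = (∂Q/∂x - ∂P/∂y) dx ∧ dy.
  ∂Q/∂x = 0
  ∂P/∂y = -3
  integrand = ∂Q/∂x - ∂P/∂y = 3.
Integrating over R: integral_0^1 integral_0^{1-x} (3) dy dx = 3/2.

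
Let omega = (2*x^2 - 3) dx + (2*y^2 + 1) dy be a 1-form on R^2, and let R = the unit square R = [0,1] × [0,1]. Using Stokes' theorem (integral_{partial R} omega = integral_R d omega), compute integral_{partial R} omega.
integral_(partial R) omega = 0

Stokes: integral_partial_R omega = integral_R d omega with d omega = (∂Q/∂x - ∂P/∂y) dx ∧ dy.
  ∂Q/∂x = 0
  ∂P/∂y = 0
  integrand = ∂Q/∂x - ∂P/∂y = 0.
Integrating over R: integral_0^1 integral_0^1 (0) dx dy = 0.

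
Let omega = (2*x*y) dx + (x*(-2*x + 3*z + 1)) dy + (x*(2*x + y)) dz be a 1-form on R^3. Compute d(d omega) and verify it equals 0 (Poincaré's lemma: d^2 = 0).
d(d omega) = 0

Step 1: d omega = sum_{i<j} (∂f_j/∂x_i - ∂f_i/∂x_j) dx_i ∧ dx_j:
  coeff of dx ∧ dy: -6*x + 3*z + 1
  coeff of dx ∧ dz: 4*x + y
  coeff of dy ∧ dz: -2*x
Step 2: Apply d again to each 2-form coefficient. The only possible 3-form in R^3 is dx ∧ dy ∧ dz, with coefficient
  ∂(coeff of dy∧dz)/∂x - ∂(coeff of dx∧dz)/∂y + ∂(coeff of dx∧dy)/∂z
  = ∂/∂x (-2*x) - ∂/∂y (4*x + y) + ∂/∂z (-6*x + 3*z + 1).
Each of these terms simplifies to sums of mixed partials that cancel in pairs. The result is 0 (by equality of mixed partials for smooth functions — Schwarz / Clairaut).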